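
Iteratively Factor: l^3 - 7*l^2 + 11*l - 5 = (l - 1)*(l^2 - 6*l + 5) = (l - 5)*(l - 1)*(l - 1)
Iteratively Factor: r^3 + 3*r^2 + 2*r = (r + 1)*(r^2 + 2*r) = r*(r + 1)*(r + 2)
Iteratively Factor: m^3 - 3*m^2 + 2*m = (m - 1)*(m^2 - 2*m) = (m - 2)*(m - 1)*(m)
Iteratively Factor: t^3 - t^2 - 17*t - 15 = (t + 3)*(t^2 - 4*t - 5) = (t - 5)*(t + 3)*(t + 1)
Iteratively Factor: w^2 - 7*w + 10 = (w - 2)*(w - 5)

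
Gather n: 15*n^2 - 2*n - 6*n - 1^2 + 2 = 15*n^2 - 8*n + 1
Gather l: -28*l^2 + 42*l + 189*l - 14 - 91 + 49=-28*l^2 + 231*l - 56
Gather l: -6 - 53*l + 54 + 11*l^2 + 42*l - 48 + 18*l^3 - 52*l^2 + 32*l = 18*l^3 - 41*l^2 + 21*l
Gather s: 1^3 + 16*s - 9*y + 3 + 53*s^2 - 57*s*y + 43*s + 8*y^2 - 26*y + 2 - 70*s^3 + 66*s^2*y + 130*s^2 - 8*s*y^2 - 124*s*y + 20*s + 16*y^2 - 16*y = -70*s^3 + s^2*(66*y + 183) + s*(-8*y^2 - 181*y + 79) + 24*y^2 - 51*y + 6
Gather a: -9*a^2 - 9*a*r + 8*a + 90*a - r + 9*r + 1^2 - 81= -9*a^2 + a*(98 - 9*r) + 8*r - 80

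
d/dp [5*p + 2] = 5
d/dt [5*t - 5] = 5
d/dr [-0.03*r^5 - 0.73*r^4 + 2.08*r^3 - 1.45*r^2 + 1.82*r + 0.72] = -0.15*r^4 - 2.92*r^3 + 6.24*r^2 - 2.9*r + 1.82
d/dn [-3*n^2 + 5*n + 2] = 5 - 6*n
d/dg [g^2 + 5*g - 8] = 2*g + 5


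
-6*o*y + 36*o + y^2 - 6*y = (-6*o + y)*(y - 6)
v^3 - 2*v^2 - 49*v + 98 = (v - 7)*(v - 2)*(v + 7)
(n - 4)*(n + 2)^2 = n^3 - 12*n - 16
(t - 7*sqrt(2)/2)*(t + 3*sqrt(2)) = t^2 - sqrt(2)*t/2 - 21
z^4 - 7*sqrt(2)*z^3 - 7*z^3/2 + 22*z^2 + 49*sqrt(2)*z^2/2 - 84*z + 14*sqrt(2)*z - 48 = (z - 4)*(z + 1/2)*(z - 4*sqrt(2))*(z - 3*sqrt(2))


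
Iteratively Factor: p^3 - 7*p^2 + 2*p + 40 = (p - 4)*(p^2 - 3*p - 10) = (p - 5)*(p - 4)*(p + 2)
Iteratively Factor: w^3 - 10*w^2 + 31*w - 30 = (w - 3)*(w^2 - 7*w + 10) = (w - 3)*(w - 2)*(w - 5)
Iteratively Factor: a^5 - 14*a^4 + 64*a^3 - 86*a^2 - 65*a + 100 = (a - 4)*(a^4 - 10*a^3 + 24*a^2 + 10*a - 25) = (a - 4)*(a + 1)*(a^3 - 11*a^2 + 35*a - 25) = (a - 5)*(a - 4)*(a + 1)*(a^2 - 6*a + 5) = (a - 5)^2*(a - 4)*(a + 1)*(a - 1)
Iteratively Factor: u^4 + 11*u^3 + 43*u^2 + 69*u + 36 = (u + 3)*(u^3 + 8*u^2 + 19*u + 12) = (u + 3)*(u + 4)*(u^2 + 4*u + 3) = (u + 1)*(u + 3)*(u + 4)*(u + 3)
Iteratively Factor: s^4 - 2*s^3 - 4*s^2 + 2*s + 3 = (s + 1)*(s^3 - 3*s^2 - s + 3) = (s + 1)^2*(s^2 - 4*s + 3) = (s - 1)*(s + 1)^2*(s - 3)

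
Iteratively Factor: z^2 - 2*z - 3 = (z - 3)*(z + 1)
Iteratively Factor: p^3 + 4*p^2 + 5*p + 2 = (p + 1)*(p^2 + 3*p + 2) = (p + 1)^2*(p + 2)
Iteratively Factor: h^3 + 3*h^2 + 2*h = (h + 1)*(h^2 + 2*h) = (h + 1)*(h + 2)*(h)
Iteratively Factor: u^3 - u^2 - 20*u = (u)*(u^2 - u - 20) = u*(u + 4)*(u - 5)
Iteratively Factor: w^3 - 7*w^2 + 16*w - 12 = (w - 2)*(w^2 - 5*w + 6) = (w - 2)^2*(w - 3)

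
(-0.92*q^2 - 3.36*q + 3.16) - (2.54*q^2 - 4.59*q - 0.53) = -3.46*q^2 + 1.23*q + 3.69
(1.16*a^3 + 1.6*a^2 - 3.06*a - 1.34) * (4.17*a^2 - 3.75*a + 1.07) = 4.8372*a^5 + 2.322*a^4 - 17.519*a^3 + 7.5992*a^2 + 1.7508*a - 1.4338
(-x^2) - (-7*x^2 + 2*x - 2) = 6*x^2 - 2*x + 2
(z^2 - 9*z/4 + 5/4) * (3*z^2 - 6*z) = 3*z^4 - 51*z^3/4 + 69*z^2/4 - 15*z/2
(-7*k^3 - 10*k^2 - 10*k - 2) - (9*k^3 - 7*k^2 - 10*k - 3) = -16*k^3 - 3*k^2 + 1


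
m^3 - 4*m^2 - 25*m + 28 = (m - 7)*(m - 1)*(m + 4)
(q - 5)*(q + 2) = q^2 - 3*q - 10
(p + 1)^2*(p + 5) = p^3 + 7*p^2 + 11*p + 5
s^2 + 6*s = s*(s + 6)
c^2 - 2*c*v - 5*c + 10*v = (c - 5)*(c - 2*v)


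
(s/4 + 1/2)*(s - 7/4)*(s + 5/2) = s^3/4 + 11*s^2/16 - 23*s/32 - 35/16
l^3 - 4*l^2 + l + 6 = (l - 3)*(l - 2)*(l + 1)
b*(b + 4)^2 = b^3 + 8*b^2 + 16*b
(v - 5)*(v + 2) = v^2 - 3*v - 10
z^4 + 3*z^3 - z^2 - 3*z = z*(z - 1)*(z + 1)*(z + 3)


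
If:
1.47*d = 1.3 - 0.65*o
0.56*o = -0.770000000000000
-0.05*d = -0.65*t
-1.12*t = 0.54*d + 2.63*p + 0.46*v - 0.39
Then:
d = 1.49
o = -1.38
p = -0.174904942965779*v - 0.207010941258633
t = 0.11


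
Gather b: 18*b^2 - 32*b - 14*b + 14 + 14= 18*b^2 - 46*b + 28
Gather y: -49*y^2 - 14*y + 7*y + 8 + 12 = -49*y^2 - 7*y + 20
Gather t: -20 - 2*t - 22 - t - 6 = -3*t - 48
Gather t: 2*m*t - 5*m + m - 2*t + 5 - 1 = -4*m + t*(2*m - 2) + 4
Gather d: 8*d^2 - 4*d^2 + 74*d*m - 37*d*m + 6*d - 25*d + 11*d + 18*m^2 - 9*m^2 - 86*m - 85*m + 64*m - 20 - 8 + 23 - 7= 4*d^2 + d*(37*m - 8) + 9*m^2 - 107*m - 12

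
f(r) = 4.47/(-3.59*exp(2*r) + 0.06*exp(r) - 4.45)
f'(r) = 4.47*(7.18*exp(2*r) - 0.06*exp(r))/(-3.59*exp(2*r) + 0.06*exp(r) - 4.45)^2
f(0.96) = -0.16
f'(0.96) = 0.26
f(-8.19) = -1.00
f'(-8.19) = -0.00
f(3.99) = -0.00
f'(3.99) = 0.00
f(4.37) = -0.00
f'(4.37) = 0.00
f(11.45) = -0.00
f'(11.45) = 0.00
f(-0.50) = -0.78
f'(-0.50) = 0.35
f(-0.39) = -0.74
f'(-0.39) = 0.40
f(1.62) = -0.05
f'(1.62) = 0.09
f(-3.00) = -1.00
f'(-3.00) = 0.00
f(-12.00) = -1.00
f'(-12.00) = 0.00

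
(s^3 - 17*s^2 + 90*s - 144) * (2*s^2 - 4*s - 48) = 2*s^5 - 38*s^4 + 200*s^3 + 168*s^2 - 3744*s + 6912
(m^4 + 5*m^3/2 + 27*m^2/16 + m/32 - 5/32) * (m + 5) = m^5 + 15*m^4/2 + 227*m^3/16 + 271*m^2/32 - 25/32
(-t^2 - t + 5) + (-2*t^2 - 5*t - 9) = -3*t^2 - 6*t - 4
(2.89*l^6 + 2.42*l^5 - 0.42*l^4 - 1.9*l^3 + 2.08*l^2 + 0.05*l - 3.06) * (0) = 0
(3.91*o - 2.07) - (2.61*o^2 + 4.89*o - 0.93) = -2.61*o^2 - 0.98*o - 1.14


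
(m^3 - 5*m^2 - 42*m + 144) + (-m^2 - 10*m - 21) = m^3 - 6*m^2 - 52*m + 123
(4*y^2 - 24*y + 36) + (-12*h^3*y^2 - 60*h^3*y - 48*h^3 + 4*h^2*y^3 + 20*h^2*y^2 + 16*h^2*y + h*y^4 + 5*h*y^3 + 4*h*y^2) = -12*h^3*y^2 - 60*h^3*y - 48*h^3 + 4*h^2*y^3 + 20*h^2*y^2 + 16*h^2*y + h*y^4 + 5*h*y^3 + 4*h*y^2 + 4*y^2 - 24*y + 36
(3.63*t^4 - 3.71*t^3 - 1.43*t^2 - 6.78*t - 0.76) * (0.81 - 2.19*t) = -7.9497*t^5 + 11.0652*t^4 + 0.1266*t^3 + 13.6899*t^2 - 3.8274*t - 0.6156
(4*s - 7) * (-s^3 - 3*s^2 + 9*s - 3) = -4*s^4 - 5*s^3 + 57*s^2 - 75*s + 21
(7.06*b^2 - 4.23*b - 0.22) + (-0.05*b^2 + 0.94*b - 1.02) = 7.01*b^2 - 3.29*b - 1.24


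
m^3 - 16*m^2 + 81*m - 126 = (m - 7)*(m - 6)*(m - 3)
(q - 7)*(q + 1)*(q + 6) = q^3 - 43*q - 42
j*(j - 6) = j^2 - 6*j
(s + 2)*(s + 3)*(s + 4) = s^3 + 9*s^2 + 26*s + 24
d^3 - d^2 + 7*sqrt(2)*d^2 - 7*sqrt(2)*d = d*(d - 1)*(d + 7*sqrt(2))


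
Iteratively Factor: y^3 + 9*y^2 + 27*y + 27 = (y + 3)*(y^2 + 6*y + 9) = (y + 3)^2*(y + 3)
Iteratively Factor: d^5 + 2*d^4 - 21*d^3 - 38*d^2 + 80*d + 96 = (d + 3)*(d^4 - d^3 - 18*d^2 + 16*d + 32) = (d + 3)*(d + 4)*(d^3 - 5*d^2 + 2*d + 8) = (d - 2)*(d + 3)*(d + 4)*(d^2 - 3*d - 4) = (d - 2)*(d + 1)*(d + 3)*(d + 4)*(d - 4)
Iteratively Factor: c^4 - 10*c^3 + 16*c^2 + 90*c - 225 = (c - 3)*(c^3 - 7*c^2 - 5*c + 75) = (c - 3)*(c + 3)*(c^2 - 10*c + 25) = (c - 5)*(c - 3)*(c + 3)*(c - 5)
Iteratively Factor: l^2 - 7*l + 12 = (l - 4)*(l - 3)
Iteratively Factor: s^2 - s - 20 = (s + 4)*(s - 5)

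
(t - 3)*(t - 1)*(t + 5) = t^3 + t^2 - 17*t + 15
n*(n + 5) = n^2 + 5*n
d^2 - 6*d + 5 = (d - 5)*(d - 1)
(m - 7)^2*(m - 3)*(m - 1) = m^4 - 18*m^3 + 108*m^2 - 238*m + 147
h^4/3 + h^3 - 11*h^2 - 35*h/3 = h*(h/3 + 1/3)*(h - 5)*(h + 7)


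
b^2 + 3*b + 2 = (b + 1)*(b + 2)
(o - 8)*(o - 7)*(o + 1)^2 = o^4 - 13*o^3 + 27*o^2 + 97*o + 56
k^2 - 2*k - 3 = (k - 3)*(k + 1)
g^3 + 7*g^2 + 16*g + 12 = (g + 2)^2*(g + 3)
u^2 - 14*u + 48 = (u - 8)*(u - 6)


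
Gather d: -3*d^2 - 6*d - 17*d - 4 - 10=-3*d^2 - 23*d - 14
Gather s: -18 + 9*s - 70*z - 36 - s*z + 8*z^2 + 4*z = s*(9 - z) + 8*z^2 - 66*z - 54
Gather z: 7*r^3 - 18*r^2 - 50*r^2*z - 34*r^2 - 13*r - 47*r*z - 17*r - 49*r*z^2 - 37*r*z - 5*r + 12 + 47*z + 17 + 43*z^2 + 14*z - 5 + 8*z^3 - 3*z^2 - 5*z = 7*r^3 - 52*r^2 - 35*r + 8*z^3 + z^2*(40 - 49*r) + z*(-50*r^2 - 84*r + 56) + 24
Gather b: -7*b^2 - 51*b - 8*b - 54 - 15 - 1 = -7*b^2 - 59*b - 70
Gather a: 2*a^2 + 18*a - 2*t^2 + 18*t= 2*a^2 + 18*a - 2*t^2 + 18*t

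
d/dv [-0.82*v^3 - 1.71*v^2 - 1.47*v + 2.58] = -2.46*v^2 - 3.42*v - 1.47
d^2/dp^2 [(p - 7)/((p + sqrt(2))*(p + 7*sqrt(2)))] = 2*(p^3 - 21*p^2 - 168*sqrt(2)*p - 42*p - 798 - 112*sqrt(2))/(p^6 + 24*sqrt(2)*p^5 + 426*p^4 + 1696*sqrt(2)*p^3 + 5964*p^2 + 4704*sqrt(2)*p + 2744)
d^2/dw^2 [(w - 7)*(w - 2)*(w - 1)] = 6*w - 20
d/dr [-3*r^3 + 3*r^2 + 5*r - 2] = -9*r^2 + 6*r + 5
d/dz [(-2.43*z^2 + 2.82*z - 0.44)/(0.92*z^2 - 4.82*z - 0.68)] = (9.1182*z^2 + 4.1144*z - 4.0384)/(0.8464*z^4 - 8.8688*z^3 + 21.9812*z^2 + 6.5552*z + 0.4624)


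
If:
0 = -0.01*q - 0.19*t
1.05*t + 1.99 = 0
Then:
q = 36.01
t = -1.90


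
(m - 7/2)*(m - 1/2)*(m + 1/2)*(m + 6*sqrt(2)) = m^4 - 7*m^3/2 + 6*sqrt(2)*m^3 - 21*sqrt(2)*m^2 - m^2/4 - 3*sqrt(2)*m/2 + 7*m/8 + 21*sqrt(2)/4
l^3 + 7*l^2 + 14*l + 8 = (l + 1)*(l + 2)*(l + 4)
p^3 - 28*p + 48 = (p - 4)*(p - 2)*(p + 6)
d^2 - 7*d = d*(d - 7)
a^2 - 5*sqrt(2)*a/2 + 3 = (a - 3*sqrt(2)/2)*(a - sqrt(2))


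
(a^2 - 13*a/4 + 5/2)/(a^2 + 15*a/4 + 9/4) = (4*a^2 - 13*a + 10)/(4*a^2 + 15*a + 9)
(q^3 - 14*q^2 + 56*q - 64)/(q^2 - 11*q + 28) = (q^2 - 10*q + 16)/(q - 7)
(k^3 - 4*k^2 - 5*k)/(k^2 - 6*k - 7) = k*(k - 5)/(k - 7)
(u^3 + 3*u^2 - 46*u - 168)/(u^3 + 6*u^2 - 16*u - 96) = (u - 7)/(u - 4)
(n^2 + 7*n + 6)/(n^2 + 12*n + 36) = (n + 1)/(n + 6)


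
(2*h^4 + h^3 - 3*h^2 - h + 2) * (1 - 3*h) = -6*h^5 - h^4 + 10*h^3 - 7*h + 2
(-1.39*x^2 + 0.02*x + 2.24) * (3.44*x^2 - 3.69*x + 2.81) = -4.7816*x^4 + 5.1979*x^3 + 3.7259*x^2 - 8.2094*x + 6.2944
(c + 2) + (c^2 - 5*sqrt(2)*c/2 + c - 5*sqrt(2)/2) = c^2 - 5*sqrt(2)*c/2 + 2*c - 5*sqrt(2)/2 + 2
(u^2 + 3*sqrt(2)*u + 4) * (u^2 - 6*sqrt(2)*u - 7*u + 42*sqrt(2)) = u^4 - 7*u^3 - 3*sqrt(2)*u^3 - 32*u^2 + 21*sqrt(2)*u^2 - 24*sqrt(2)*u + 224*u + 168*sqrt(2)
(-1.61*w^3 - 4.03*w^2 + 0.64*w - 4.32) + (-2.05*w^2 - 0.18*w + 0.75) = -1.61*w^3 - 6.08*w^2 + 0.46*w - 3.57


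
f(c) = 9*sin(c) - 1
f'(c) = 9*cos(c)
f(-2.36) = -7.34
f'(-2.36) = -6.39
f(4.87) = -9.89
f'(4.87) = 1.41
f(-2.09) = -8.81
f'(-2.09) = -4.47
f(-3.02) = -2.09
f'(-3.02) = -8.93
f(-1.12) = -9.10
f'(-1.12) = 3.92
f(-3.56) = 2.66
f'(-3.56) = -8.22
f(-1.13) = -9.14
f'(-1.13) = 3.84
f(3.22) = -1.70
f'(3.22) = -8.97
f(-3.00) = -2.27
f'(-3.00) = -8.91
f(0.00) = -1.00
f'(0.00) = 9.00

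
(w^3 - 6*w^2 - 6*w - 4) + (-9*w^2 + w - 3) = w^3 - 15*w^2 - 5*w - 7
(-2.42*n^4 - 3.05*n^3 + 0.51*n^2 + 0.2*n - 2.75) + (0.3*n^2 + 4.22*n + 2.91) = -2.42*n^4 - 3.05*n^3 + 0.81*n^2 + 4.42*n + 0.16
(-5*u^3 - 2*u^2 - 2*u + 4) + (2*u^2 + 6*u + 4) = -5*u^3 + 4*u + 8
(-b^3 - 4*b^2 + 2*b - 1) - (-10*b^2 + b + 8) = -b^3 + 6*b^2 + b - 9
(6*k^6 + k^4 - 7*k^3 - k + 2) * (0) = 0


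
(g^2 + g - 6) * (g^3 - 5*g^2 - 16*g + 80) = g^5 - 4*g^4 - 27*g^3 + 94*g^2 + 176*g - 480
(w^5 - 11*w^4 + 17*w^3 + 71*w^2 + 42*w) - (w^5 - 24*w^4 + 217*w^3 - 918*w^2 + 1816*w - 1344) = 13*w^4 - 200*w^3 + 989*w^2 - 1774*w + 1344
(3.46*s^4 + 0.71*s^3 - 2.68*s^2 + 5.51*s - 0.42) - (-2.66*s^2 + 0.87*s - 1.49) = 3.46*s^4 + 0.71*s^3 - 0.02*s^2 + 4.64*s + 1.07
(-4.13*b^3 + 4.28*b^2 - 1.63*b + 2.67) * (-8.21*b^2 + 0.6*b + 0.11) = 33.9073*b^5 - 37.6168*b^4 + 15.496*b^3 - 22.4279*b^2 + 1.4227*b + 0.2937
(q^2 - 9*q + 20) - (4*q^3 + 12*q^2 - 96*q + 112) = -4*q^3 - 11*q^2 + 87*q - 92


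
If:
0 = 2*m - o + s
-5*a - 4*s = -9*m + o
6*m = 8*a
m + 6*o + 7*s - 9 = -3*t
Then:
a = 45/143 - 15*t/143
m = 60/143 - 20*t/143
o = 159/143 - 53*t/143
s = 3/11 - t/11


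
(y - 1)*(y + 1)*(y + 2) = y^3 + 2*y^2 - y - 2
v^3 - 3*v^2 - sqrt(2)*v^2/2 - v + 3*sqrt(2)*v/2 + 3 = (v - 3)*(v - sqrt(2))*(v + sqrt(2)/2)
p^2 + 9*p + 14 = (p + 2)*(p + 7)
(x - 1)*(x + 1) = x^2 - 1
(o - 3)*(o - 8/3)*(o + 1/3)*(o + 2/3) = o^4 - 14*o^3/3 + 23*o^2/9 + 182*o/27 + 16/9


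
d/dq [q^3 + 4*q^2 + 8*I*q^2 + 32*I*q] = 3*q^2 + q*(8 + 16*I) + 32*I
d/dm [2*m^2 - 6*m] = 4*m - 6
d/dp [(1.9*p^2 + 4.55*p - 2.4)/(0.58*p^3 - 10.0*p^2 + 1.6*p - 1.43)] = (-1.102*p^4 - 5.278*p^3 + 52.716*p^2 - 53.434*p - 2.6665)/(0.3364*p^6 - 11.6*p^5 + 101.856*p^4 - 33.6588*p^3 + 31.16*p^2 - 4.576*p + 2.0449)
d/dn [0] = 0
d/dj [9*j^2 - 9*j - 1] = 18*j - 9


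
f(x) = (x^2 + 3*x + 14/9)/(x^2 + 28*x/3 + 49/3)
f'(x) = (-2*x - 28/3)*(x^2 + 3*x + 14/9)/(x^2 + 28*x/3 + 49/3)^2 + (2*x + 3)/(x^2 + 28*x/3 + 49/3) = 19/(3*(x^2 + 14*x + 49))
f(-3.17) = -0.65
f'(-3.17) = 0.43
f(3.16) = 0.38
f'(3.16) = 0.06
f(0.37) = 0.14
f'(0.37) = 0.12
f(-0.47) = 0.03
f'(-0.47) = 0.15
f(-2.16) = -0.31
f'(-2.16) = 0.27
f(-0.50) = 0.03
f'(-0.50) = 0.15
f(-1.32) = -0.12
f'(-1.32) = 0.20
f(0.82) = 0.19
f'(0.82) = 0.10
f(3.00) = 0.37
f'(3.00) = 0.06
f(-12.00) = 2.27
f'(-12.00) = 0.25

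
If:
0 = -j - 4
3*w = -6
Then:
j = -4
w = -2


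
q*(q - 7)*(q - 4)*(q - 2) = q^4 - 13*q^3 + 50*q^2 - 56*q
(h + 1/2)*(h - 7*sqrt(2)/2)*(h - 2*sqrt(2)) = h^3 - 11*sqrt(2)*h^2/2 + h^2/2 - 11*sqrt(2)*h/4 + 14*h + 7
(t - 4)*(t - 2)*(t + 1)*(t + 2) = t^4 - 3*t^3 - 8*t^2 + 12*t + 16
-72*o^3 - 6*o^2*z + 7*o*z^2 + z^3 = (-3*o + z)*(4*o + z)*(6*o + z)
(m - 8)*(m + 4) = m^2 - 4*m - 32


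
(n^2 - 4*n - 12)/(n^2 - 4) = (n - 6)/(n - 2)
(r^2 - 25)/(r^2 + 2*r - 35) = (r + 5)/(r + 7)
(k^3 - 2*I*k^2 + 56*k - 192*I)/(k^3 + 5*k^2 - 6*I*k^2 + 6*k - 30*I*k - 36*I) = (k^2 + 4*I*k + 32)/(k^2 + 5*k + 6)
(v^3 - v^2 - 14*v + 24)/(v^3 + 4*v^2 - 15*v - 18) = (v^2 + 2*v - 8)/(v^2 + 7*v + 6)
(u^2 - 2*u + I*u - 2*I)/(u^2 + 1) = (u - 2)/(u - I)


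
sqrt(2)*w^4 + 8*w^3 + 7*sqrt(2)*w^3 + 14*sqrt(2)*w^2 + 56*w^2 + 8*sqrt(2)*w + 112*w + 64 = (w + 2)*(w + 4)*(w + 4*sqrt(2))*(sqrt(2)*w + sqrt(2))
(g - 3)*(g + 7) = g^2 + 4*g - 21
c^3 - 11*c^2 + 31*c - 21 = (c - 7)*(c - 3)*(c - 1)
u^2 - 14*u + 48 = (u - 8)*(u - 6)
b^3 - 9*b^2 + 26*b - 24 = (b - 4)*(b - 3)*(b - 2)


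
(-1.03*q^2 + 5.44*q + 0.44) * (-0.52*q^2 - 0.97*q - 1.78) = 0.5356*q^4 - 1.8297*q^3 - 3.6722*q^2 - 10.11*q - 0.7832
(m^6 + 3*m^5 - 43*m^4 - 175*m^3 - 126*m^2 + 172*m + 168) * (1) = m^6 + 3*m^5 - 43*m^4 - 175*m^3 - 126*m^2 + 172*m + 168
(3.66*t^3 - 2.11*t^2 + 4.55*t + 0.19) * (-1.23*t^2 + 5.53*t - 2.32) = -4.5018*t^5 + 22.8351*t^4 - 25.756*t^3 + 29.823*t^2 - 9.5053*t - 0.4408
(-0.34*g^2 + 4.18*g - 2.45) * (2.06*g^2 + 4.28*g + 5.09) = -0.7004*g^4 + 7.1556*g^3 + 11.1128*g^2 + 10.7902*g - 12.4705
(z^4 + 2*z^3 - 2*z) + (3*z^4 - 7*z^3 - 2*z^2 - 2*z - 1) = 4*z^4 - 5*z^3 - 2*z^2 - 4*z - 1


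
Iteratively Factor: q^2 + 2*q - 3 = (q - 1)*(q + 3)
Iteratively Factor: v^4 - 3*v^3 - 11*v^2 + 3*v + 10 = (v + 2)*(v^3 - 5*v^2 - v + 5) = (v - 5)*(v + 2)*(v^2 - 1) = (v - 5)*(v - 1)*(v + 2)*(v + 1)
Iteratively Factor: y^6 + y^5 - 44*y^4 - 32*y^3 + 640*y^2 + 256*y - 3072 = (y + 4)*(y^5 - 3*y^4 - 32*y^3 + 96*y^2 + 256*y - 768) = (y - 4)*(y + 4)*(y^4 + y^3 - 28*y^2 - 16*y + 192) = (y - 4)*(y - 3)*(y + 4)*(y^3 + 4*y^2 - 16*y - 64) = (y - 4)*(y - 3)*(y + 4)^2*(y^2 - 16) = (y - 4)^2*(y - 3)*(y + 4)^2*(y + 4)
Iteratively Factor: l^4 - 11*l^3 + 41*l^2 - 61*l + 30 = (l - 1)*(l^3 - 10*l^2 + 31*l - 30) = (l - 2)*(l - 1)*(l^2 - 8*l + 15) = (l - 5)*(l - 2)*(l - 1)*(l - 3)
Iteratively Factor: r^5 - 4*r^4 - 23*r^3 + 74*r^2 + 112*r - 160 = (r - 1)*(r^4 - 3*r^3 - 26*r^2 + 48*r + 160) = (r - 1)*(r + 4)*(r^3 - 7*r^2 + 2*r + 40) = (r - 1)*(r + 2)*(r + 4)*(r^2 - 9*r + 20) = (r - 4)*(r - 1)*(r + 2)*(r + 4)*(r - 5)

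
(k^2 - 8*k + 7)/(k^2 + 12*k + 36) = (k^2 - 8*k + 7)/(k^2 + 12*k + 36)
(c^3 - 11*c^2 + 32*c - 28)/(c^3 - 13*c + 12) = (c^3 - 11*c^2 + 32*c - 28)/(c^3 - 13*c + 12)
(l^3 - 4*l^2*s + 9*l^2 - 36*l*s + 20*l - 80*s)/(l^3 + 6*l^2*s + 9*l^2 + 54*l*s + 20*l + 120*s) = (l - 4*s)/(l + 6*s)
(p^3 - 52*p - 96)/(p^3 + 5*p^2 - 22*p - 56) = (p^2 - 2*p - 48)/(p^2 + 3*p - 28)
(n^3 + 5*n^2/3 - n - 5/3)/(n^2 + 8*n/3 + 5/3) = n - 1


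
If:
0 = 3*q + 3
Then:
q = -1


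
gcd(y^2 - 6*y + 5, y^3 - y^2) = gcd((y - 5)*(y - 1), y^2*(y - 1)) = y - 1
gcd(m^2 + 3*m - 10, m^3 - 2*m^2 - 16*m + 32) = m - 2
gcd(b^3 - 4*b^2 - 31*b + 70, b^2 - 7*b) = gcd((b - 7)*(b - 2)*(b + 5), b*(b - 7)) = b - 7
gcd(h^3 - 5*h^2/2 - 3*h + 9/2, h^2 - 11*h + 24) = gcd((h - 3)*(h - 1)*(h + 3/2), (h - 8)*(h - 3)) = h - 3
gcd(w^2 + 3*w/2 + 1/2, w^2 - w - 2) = w + 1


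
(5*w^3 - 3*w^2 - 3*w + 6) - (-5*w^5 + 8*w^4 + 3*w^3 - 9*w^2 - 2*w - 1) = 5*w^5 - 8*w^4 + 2*w^3 + 6*w^2 - w + 7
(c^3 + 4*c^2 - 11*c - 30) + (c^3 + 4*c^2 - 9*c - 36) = 2*c^3 + 8*c^2 - 20*c - 66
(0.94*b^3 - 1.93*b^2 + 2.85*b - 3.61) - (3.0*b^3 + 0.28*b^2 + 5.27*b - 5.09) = -2.06*b^3 - 2.21*b^2 - 2.42*b + 1.48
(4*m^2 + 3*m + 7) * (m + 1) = 4*m^3 + 7*m^2 + 10*m + 7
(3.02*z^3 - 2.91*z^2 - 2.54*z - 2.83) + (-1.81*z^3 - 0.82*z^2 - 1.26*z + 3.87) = 1.21*z^3 - 3.73*z^2 - 3.8*z + 1.04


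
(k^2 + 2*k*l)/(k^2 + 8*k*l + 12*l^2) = k/(k + 6*l)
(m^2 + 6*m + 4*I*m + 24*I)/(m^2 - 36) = (m + 4*I)/(m - 6)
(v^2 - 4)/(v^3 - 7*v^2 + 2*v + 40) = (v - 2)/(v^2 - 9*v + 20)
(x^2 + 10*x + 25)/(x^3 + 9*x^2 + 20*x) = (x + 5)/(x*(x + 4))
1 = 1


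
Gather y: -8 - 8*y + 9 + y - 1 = -7*y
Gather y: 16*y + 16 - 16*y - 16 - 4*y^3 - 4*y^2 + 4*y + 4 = -4*y^3 - 4*y^2 + 4*y + 4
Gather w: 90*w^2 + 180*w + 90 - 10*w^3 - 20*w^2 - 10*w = -10*w^3 + 70*w^2 + 170*w + 90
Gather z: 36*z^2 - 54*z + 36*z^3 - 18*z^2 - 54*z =36*z^3 + 18*z^2 - 108*z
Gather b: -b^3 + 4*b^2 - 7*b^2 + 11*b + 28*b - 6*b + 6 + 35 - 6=-b^3 - 3*b^2 + 33*b + 35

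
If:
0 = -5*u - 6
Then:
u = -6/5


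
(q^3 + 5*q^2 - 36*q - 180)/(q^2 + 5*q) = q - 36/q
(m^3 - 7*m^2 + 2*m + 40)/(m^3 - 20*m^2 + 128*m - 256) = (m^2 - 3*m - 10)/(m^2 - 16*m + 64)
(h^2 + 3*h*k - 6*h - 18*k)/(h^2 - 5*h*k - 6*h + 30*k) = (h + 3*k)/(h - 5*k)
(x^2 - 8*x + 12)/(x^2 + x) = (x^2 - 8*x + 12)/(x*(x + 1))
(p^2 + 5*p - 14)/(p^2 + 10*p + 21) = (p - 2)/(p + 3)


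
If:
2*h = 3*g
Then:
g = 2*h/3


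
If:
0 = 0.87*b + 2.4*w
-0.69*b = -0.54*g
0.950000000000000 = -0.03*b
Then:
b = -31.67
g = -40.46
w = 11.48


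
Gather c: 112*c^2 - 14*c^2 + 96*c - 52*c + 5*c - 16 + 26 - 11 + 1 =98*c^2 + 49*c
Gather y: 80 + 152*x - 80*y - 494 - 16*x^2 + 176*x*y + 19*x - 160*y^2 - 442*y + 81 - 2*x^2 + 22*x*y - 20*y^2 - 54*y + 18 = -18*x^2 + 171*x - 180*y^2 + y*(198*x - 576) - 315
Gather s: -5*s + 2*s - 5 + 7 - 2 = -3*s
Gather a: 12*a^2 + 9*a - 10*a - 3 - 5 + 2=12*a^2 - a - 6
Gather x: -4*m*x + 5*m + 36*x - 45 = 5*m + x*(36 - 4*m) - 45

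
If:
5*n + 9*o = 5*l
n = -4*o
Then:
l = -11*o/5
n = -4*o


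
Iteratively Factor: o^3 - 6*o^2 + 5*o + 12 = (o - 4)*(o^2 - 2*o - 3) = (o - 4)*(o - 3)*(o + 1)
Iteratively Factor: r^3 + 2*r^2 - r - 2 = (r - 1)*(r^2 + 3*r + 2) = (r - 1)*(r + 2)*(r + 1)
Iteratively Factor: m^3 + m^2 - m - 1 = (m + 1)*(m^2 - 1) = (m + 1)^2*(m - 1)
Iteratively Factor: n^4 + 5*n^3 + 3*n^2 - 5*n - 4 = (n + 1)*(n^3 + 4*n^2 - n - 4) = (n + 1)^2*(n^2 + 3*n - 4) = (n + 1)^2*(n + 4)*(n - 1)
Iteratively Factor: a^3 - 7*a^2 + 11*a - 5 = (a - 1)*(a^2 - 6*a + 5) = (a - 1)^2*(a - 5)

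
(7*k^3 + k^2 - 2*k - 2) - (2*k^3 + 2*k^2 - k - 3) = 5*k^3 - k^2 - k + 1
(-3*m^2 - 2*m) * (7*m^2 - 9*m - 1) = -21*m^4 + 13*m^3 + 21*m^2 + 2*m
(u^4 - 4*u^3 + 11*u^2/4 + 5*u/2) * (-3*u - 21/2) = -3*u^5 + 3*u^4/2 + 135*u^3/4 - 291*u^2/8 - 105*u/4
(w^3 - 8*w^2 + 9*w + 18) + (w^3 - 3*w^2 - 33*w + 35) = 2*w^3 - 11*w^2 - 24*w + 53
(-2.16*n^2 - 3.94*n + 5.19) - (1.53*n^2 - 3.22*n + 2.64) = -3.69*n^2 - 0.72*n + 2.55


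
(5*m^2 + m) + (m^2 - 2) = 6*m^2 + m - 2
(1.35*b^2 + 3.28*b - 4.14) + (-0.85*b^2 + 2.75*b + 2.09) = 0.5*b^2 + 6.03*b - 2.05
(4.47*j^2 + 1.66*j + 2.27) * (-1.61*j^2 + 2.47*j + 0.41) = -7.1967*j^4 + 8.3683*j^3 + 2.2782*j^2 + 6.2875*j + 0.9307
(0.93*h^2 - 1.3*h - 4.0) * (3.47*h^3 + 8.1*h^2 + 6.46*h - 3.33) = 3.2271*h^5 + 3.022*h^4 - 18.4022*h^3 - 43.8949*h^2 - 21.511*h + 13.32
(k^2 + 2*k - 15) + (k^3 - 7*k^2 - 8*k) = k^3 - 6*k^2 - 6*k - 15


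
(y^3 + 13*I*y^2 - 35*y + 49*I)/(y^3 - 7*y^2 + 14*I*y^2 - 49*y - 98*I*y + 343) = (y - I)/(y - 7)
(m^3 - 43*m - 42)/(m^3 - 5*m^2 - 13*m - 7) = (m + 6)/(m + 1)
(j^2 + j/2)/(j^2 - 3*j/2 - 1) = j/(j - 2)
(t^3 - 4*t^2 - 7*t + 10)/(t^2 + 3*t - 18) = (t^3 - 4*t^2 - 7*t + 10)/(t^2 + 3*t - 18)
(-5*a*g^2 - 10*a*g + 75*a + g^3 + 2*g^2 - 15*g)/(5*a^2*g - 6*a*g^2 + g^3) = (-g^2 - 2*g + 15)/(g*(a - g))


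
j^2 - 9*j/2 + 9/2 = (j - 3)*(j - 3/2)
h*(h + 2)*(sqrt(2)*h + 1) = sqrt(2)*h^3 + h^2 + 2*sqrt(2)*h^2 + 2*h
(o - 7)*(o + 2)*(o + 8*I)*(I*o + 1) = I*o^4 - 7*o^3 - 5*I*o^3 + 35*o^2 - 6*I*o^2 + 98*o - 40*I*o - 112*I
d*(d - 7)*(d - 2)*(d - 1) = d^4 - 10*d^3 + 23*d^2 - 14*d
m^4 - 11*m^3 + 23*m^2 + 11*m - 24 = (m - 8)*(m - 3)*(m - 1)*(m + 1)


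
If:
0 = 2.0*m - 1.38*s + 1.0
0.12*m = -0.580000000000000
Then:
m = -4.83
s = -6.28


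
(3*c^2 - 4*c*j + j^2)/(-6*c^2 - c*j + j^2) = (-c + j)/(2*c + j)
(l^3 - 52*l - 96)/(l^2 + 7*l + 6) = (l^2 - 6*l - 16)/(l + 1)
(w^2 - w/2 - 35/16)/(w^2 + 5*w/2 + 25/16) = (4*w - 7)/(4*w + 5)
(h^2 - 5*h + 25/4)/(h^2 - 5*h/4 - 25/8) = 2*(2*h - 5)/(4*h + 5)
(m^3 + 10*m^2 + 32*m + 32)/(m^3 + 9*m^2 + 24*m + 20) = (m^2 + 8*m + 16)/(m^2 + 7*m + 10)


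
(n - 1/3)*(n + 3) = n^2 + 8*n/3 - 1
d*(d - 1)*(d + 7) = d^3 + 6*d^2 - 7*d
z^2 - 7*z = z*(z - 7)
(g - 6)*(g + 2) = g^2 - 4*g - 12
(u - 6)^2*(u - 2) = u^3 - 14*u^2 + 60*u - 72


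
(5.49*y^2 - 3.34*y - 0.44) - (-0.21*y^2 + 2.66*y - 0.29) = 5.7*y^2 - 6.0*y - 0.15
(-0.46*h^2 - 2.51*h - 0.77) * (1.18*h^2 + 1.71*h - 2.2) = -0.5428*h^4 - 3.7484*h^3 - 4.1887*h^2 + 4.2053*h + 1.694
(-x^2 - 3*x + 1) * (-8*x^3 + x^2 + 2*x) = 8*x^5 + 23*x^4 - 13*x^3 - 5*x^2 + 2*x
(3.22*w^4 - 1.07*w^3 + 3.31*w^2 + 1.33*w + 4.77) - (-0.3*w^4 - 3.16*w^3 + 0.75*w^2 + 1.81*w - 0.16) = 3.52*w^4 + 2.09*w^3 + 2.56*w^2 - 0.48*w + 4.93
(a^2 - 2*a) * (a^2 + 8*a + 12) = a^4 + 6*a^3 - 4*a^2 - 24*a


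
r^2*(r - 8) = r^3 - 8*r^2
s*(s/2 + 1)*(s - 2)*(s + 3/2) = s^4/2 + 3*s^3/4 - 2*s^2 - 3*s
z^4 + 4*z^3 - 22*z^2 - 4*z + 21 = (z - 3)*(z - 1)*(z + 1)*(z + 7)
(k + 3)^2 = k^2 + 6*k + 9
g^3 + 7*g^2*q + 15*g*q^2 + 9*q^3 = (g + q)*(g + 3*q)^2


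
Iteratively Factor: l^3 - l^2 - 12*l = (l + 3)*(l^2 - 4*l) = (l - 4)*(l + 3)*(l)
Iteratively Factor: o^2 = (o)*(o)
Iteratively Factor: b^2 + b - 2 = (b + 2)*(b - 1)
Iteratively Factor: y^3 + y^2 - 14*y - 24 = (y + 3)*(y^2 - 2*y - 8) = (y + 2)*(y + 3)*(y - 4)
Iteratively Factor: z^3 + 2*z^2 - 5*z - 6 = (z + 3)*(z^2 - z - 2) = (z + 1)*(z + 3)*(z - 2)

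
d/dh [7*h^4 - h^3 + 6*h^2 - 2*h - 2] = 28*h^3 - 3*h^2 + 12*h - 2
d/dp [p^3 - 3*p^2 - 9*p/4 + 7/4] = 3*p^2 - 6*p - 9/4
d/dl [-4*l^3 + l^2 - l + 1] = -12*l^2 + 2*l - 1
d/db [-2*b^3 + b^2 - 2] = 2*b*(1 - 3*b)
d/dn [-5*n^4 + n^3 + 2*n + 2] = -20*n^3 + 3*n^2 + 2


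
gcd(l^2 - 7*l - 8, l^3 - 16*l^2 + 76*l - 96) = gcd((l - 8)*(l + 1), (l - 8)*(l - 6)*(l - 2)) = l - 8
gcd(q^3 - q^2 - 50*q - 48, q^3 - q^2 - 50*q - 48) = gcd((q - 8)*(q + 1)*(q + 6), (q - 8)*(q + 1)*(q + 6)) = q^3 - q^2 - 50*q - 48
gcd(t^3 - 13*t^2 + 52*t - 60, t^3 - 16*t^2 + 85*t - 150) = t^2 - 11*t + 30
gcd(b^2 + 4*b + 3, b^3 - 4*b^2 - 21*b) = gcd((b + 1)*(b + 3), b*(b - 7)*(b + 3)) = b + 3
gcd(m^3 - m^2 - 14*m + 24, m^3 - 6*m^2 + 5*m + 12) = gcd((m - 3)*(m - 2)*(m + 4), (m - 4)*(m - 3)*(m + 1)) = m - 3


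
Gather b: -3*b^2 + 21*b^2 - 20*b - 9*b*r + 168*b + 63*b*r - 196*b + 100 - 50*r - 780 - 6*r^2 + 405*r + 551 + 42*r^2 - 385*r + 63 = 18*b^2 + b*(54*r - 48) + 36*r^2 - 30*r - 66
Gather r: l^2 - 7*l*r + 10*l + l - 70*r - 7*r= l^2 + 11*l + r*(-7*l - 77)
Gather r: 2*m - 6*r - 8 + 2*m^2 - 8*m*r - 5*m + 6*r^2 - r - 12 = 2*m^2 - 3*m + 6*r^2 + r*(-8*m - 7) - 20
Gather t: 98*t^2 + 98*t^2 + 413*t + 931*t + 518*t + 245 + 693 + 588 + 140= 196*t^2 + 1862*t + 1666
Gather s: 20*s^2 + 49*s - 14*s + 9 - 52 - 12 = 20*s^2 + 35*s - 55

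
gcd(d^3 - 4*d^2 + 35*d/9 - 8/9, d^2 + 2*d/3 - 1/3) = d - 1/3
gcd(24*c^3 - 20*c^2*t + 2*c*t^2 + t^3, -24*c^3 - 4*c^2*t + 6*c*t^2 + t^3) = -12*c^2 + 4*c*t + t^2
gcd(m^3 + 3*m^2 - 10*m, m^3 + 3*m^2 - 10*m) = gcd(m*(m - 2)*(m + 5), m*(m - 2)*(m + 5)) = m^3 + 3*m^2 - 10*m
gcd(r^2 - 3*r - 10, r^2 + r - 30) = r - 5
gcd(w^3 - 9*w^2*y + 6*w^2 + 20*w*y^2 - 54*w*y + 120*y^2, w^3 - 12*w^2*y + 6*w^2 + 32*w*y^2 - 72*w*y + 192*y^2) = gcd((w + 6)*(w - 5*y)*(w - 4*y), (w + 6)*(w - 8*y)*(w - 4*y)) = -w^2 + 4*w*y - 6*w + 24*y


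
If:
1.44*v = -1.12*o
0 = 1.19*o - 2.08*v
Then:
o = 0.00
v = 0.00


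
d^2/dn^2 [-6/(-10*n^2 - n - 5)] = 12*(-100*n^2 - 10*n + (20*n + 1)^2 - 50)/(10*n^2 + n + 5)^3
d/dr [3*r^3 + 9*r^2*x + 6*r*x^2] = 9*r^2 + 18*r*x + 6*x^2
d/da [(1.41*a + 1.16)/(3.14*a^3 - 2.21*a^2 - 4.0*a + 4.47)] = (-8.8548*a^3 - 7.8111*a^2 + 5.1272*a + 10.9427)/(9.8596*a^6 - 13.8788*a^5 - 20.2359*a^4 + 45.7516*a^3 - 3.7574*a^2 - 35.76*a + 19.9809)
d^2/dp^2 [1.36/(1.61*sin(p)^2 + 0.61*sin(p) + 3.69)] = (-14.101024*sin(p)^4 - 4.006968*sin(p)^3 + 52.963976*sin(p)^2 + 11.07516*sin(p) - 15.147136)/(1.61*sin(p)^2 + 0.61*sin(p) + 3.69)^3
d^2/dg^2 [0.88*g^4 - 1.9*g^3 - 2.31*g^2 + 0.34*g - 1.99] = 10.56*g^2 - 11.4*g - 4.62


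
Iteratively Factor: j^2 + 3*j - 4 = (j - 1)*(j + 4)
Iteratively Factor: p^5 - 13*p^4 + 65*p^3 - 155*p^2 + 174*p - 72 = (p - 2)*(p^4 - 11*p^3 + 43*p^2 - 69*p + 36) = (p - 4)*(p - 2)*(p^3 - 7*p^2 + 15*p - 9) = (p - 4)*(p - 3)*(p - 2)*(p^2 - 4*p + 3) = (p - 4)*(p - 3)^2*(p - 2)*(p - 1)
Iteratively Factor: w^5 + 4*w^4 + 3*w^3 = (w)*(w^4 + 4*w^3 + 3*w^2) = w*(w + 3)*(w^3 + w^2) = w^2*(w + 3)*(w^2 + w) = w^3*(w + 3)*(w + 1)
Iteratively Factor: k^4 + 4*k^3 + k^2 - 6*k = (k - 1)*(k^3 + 5*k^2 + 6*k) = k*(k - 1)*(k^2 + 5*k + 6) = k*(k - 1)*(k + 3)*(k + 2)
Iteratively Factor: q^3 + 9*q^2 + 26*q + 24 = (q + 3)*(q^2 + 6*q + 8) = (q + 2)*(q + 3)*(q + 4)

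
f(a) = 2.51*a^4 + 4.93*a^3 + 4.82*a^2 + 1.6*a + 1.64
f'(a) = 10.04*a^3 + 14.79*a^2 + 9.64*a + 1.6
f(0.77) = 8.86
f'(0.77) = 22.38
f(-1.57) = 7.18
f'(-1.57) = -15.93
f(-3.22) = 151.70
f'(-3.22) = -211.29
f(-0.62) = 1.70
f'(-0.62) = -1.08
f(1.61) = 54.15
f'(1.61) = 97.36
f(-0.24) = 1.47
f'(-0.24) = -0.00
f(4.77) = 1953.41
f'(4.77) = 1473.75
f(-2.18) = 26.67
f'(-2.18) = -53.14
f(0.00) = 1.64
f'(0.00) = 1.60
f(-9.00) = 13251.80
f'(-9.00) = -6206.33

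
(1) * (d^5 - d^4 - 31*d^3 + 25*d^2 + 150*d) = d^5 - d^4 - 31*d^3 + 25*d^2 + 150*d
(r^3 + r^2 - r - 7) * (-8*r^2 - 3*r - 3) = -8*r^5 - 11*r^4 + 2*r^3 + 56*r^2 + 24*r + 21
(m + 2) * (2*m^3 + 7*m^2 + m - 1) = 2*m^4 + 11*m^3 + 15*m^2 + m - 2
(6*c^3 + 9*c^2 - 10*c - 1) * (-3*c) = -18*c^4 - 27*c^3 + 30*c^2 + 3*c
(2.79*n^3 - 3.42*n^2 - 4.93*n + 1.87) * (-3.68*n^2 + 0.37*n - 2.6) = -10.2672*n^5 + 13.6179*n^4 + 9.623*n^3 + 0.186299999999999*n^2 + 13.5099*n - 4.862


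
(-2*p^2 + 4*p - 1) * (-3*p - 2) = 6*p^3 - 8*p^2 - 5*p + 2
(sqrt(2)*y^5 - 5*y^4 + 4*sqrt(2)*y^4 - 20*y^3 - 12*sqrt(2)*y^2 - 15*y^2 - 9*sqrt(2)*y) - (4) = sqrt(2)*y^5 - 5*y^4 + 4*sqrt(2)*y^4 - 20*y^3 - 12*sqrt(2)*y^2 - 15*y^2 - 9*sqrt(2)*y - 4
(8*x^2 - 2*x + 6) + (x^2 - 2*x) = 9*x^2 - 4*x + 6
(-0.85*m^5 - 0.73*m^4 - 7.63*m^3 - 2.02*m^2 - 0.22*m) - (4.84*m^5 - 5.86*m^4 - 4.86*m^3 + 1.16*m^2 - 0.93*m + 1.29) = -5.69*m^5 + 5.13*m^4 - 2.77*m^3 - 3.18*m^2 + 0.71*m - 1.29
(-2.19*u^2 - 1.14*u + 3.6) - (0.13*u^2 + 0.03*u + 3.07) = -2.32*u^2 - 1.17*u + 0.53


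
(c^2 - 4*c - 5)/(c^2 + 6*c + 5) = (c - 5)/(c + 5)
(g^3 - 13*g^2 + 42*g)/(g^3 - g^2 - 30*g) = (g - 7)/(g + 5)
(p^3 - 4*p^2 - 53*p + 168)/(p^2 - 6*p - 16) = (p^2 + 4*p - 21)/(p + 2)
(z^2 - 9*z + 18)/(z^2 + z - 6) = (z^2 - 9*z + 18)/(z^2 + z - 6)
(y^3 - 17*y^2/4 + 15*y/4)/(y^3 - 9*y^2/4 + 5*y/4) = (y - 3)/(y - 1)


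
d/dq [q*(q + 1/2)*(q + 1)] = 3*q^2 + 3*q + 1/2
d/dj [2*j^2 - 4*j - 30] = 4*j - 4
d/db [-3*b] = -3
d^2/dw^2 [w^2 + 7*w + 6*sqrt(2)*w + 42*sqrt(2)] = 2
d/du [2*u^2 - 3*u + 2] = 4*u - 3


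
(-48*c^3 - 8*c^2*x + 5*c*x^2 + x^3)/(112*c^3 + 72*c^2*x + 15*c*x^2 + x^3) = (-3*c + x)/(7*c + x)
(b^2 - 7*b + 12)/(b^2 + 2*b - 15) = (b - 4)/(b + 5)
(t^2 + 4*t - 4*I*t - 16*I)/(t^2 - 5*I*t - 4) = (t + 4)/(t - I)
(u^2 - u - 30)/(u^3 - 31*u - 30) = 1/(u + 1)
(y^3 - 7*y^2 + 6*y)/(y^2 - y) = y - 6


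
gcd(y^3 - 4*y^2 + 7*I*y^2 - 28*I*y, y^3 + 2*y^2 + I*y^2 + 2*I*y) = y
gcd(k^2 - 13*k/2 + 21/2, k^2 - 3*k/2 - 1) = 1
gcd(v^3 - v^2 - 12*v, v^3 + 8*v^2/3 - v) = v^2 + 3*v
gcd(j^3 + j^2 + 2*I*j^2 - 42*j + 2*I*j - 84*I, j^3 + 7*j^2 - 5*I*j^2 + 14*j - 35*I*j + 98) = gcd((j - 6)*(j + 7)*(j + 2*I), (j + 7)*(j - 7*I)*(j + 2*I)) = j^2 + j*(7 + 2*I) + 14*I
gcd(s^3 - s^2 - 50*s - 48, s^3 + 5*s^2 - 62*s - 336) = s^2 - 2*s - 48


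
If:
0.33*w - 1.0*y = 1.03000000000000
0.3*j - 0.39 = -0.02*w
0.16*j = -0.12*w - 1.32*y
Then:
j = 1.16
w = 2.11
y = -0.33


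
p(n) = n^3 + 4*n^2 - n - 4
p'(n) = 3*n^2 + 8*n - 1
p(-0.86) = -0.82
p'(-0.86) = -5.66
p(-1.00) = 0.00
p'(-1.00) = -6.00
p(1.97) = 17.20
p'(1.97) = 26.40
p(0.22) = -4.02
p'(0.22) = 0.91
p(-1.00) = 0.00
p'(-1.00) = -6.00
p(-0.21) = -3.62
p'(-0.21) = -2.55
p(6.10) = 365.72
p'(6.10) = 159.43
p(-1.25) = 1.55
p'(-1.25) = -6.31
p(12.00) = 2288.00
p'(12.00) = 527.00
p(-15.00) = -2464.00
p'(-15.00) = 554.00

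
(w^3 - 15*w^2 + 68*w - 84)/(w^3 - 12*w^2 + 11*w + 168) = (w^2 - 8*w + 12)/(w^2 - 5*w - 24)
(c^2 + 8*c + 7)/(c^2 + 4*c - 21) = (c + 1)/(c - 3)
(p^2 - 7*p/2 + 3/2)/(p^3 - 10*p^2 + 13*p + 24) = (p - 1/2)/(p^2 - 7*p - 8)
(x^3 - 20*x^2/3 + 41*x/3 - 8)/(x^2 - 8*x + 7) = (x^2 - 17*x/3 + 8)/(x - 7)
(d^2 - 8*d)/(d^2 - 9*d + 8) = d/(d - 1)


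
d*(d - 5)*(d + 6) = d^3 + d^2 - 30*d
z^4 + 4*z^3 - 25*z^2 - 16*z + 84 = (z - 3)*(z - 2)*(z + 2)*(z + 7)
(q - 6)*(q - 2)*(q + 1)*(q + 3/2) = q^4 - 11*q^3/2 - 13*q^2/2 + 18*q + 18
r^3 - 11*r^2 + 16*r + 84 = (r - 7)*(r - 6)*(r + 2)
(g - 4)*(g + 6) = g^2 + 2*g - 24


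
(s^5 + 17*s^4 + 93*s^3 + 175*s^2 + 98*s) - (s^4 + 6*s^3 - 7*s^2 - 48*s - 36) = s^5 + 16*s^4 + 87*s^3 + 182*s^2 + 146*s + 36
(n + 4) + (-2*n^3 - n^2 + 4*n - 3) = -2*n^3 - n^2 + 5*n + 1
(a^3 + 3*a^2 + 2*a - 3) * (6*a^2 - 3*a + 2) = 6*a^5 + 15*a^4 + 5*a^3 - 18*a^2 + 13*a - 6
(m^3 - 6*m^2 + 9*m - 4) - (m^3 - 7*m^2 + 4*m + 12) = m^2 + 5*m - 16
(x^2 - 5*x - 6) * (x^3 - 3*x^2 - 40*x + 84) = x^5 - 8*x^4 - 31*x^3 + 302*x^2 - 180*x - 504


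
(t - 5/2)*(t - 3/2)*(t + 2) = t^3 - 2*t^2 - 17*t/4 + 15/2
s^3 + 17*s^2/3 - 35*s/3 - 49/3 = (s - 7/3)*(s + 1)*(s + 7)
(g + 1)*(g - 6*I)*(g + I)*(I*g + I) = I*g^4 + 5*g^3 + 2*I*g^3 + 10*g^2 + 7*I*g^2 + 5*g + 12*I*g + 6*I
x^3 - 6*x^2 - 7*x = x*(x - 7)*(x + 1)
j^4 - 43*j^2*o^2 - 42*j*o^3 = j*(j - 7*o)*(j + o)*(j + 6*o)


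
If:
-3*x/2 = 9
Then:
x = -6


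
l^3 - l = l*(l - 1)*(l + 1)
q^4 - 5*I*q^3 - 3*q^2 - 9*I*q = q*(q - 3*I)^2*(q + I)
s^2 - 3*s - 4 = (s - 4)*(s + 1)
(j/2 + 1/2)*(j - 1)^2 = j^3/2 - j^2/2 - j/2 + 1/2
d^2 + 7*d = d*(d + 7)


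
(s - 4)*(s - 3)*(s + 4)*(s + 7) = s^4 + 4*s^3 - 37*s^2 - 64*s + 336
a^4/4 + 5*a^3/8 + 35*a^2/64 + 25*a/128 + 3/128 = (a/4 + 1/4)*(a + 1/4)*(a + 1/2)*(a + 3/4)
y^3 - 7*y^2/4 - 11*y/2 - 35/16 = (y - 7/2)*(y + 1/2)*(y + 5/4)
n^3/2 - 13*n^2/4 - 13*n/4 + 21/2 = (n/2 + 1)*(n - 7)*(n - 3/2)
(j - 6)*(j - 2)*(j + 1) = j^3 - 7*j^2 + 4*j + 12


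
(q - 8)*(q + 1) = q^2 - 7*q - 8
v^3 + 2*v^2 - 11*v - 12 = (v - 3)*(v + 1)*(v + 4)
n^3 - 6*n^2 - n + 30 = (n - 5)*(n - 3)*(n + 2)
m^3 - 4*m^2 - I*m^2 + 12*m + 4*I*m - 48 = (m - 4)*(m - 4*I)*(m + 3*I)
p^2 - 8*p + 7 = (p - 7)*(p - 1)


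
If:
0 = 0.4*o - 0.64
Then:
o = 1.60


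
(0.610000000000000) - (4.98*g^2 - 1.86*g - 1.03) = -4.98*g^2 + 1.86*g + 1.64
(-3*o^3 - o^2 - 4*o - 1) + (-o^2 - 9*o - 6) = -3*o^3 - 2*o^2 - 13*o - 7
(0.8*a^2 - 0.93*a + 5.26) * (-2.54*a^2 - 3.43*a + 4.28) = -2.032*a^4 - 0.3818*a^3 - 6.7465*a^2 - 22.0222*a + 22.5128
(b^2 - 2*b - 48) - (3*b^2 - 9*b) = -2*b^2 + 7*b - 48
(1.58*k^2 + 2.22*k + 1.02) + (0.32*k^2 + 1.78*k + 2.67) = 1.9*k^2 + 4.0*k + 3.69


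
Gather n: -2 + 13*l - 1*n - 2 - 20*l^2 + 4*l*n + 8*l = -20*l^2 + 21*l + n*(4*l - 1) - 4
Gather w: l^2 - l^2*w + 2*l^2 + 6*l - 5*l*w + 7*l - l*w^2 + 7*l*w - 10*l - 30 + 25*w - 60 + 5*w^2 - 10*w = 3*l^2 + 3*l + w^2*(5 - l) + w*(-l^2 + 2*l + 15) - 90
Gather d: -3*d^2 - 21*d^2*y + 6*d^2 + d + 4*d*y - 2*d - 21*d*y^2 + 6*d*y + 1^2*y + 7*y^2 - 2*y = d^2*(3 - 21*y) + d*(-21*y^2 + 10*y - 1) + 7*y^2 - y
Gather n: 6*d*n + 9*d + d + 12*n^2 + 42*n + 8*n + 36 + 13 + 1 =10*d + 12*n^2 + n*(6*d + 50) + 50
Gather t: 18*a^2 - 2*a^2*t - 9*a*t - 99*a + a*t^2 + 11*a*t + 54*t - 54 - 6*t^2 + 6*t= 18*a^2 - 99*a + t^2*(a - 6) + t*(-2*a^2 + 2*a + 60) - 54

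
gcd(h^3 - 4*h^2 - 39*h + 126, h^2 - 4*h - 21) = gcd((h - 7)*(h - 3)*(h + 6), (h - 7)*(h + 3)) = h - 7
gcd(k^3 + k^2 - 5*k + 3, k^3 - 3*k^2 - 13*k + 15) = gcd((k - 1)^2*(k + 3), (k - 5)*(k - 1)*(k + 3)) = k^2 + 2*k - 3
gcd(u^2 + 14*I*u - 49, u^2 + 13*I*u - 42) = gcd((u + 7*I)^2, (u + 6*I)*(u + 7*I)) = u + 7*I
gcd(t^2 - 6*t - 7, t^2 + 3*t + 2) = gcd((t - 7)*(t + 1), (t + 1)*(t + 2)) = t + 1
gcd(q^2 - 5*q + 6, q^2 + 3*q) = 1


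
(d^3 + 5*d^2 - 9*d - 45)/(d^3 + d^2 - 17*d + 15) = (d + 3)/(d - 1)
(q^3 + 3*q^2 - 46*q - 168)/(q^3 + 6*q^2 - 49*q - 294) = (q + 4)/(q + 7)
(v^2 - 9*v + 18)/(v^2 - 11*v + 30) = (v - 3)/(v - 5)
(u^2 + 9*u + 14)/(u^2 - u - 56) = (u + 2)/(u - 8)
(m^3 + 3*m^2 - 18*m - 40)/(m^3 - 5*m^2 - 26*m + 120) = (m + 2)/(m - 6)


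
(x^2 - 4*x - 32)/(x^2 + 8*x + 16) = (x - 8)/(x + 4)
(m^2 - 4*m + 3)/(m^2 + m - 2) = (m - 3)/(m + 2)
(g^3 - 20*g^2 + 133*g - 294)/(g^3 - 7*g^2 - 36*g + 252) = (g - 7)/(g + 6)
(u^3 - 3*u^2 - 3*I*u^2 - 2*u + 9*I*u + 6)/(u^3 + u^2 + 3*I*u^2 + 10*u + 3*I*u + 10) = (u^2 - u*(3 + I) + 3*I)/(u^2 + u*(1 + 5*I) + 5*I)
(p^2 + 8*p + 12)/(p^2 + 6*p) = (p + 2)/p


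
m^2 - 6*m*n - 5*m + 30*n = (m - 5)*(m - 6*n)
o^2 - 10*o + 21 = (o - 7)*(o - 3)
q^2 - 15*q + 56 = (q - 8)*(q - 7)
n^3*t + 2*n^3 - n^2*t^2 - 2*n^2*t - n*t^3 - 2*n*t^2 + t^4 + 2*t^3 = (-n + t)^2*(n + t)*(t + 2)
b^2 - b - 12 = (b - 4)*(b + 3)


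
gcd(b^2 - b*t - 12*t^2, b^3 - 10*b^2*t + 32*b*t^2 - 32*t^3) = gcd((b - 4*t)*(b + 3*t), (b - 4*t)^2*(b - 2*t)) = -b + 4*t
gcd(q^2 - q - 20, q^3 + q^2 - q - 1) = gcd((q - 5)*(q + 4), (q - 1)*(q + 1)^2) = 1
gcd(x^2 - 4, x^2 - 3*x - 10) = x + 2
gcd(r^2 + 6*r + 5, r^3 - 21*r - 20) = r + 1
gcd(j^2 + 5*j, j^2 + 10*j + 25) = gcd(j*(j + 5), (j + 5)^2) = j + 5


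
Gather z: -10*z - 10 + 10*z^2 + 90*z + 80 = 10*z^2 + 80*z + 70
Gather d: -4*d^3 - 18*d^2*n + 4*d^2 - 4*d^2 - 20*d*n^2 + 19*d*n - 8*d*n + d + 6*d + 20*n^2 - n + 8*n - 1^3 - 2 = -4*d^3 - 18*d^2*n + d*(-20*n^2 + 11*n + 7) + 20*n^2 + 7*n - 3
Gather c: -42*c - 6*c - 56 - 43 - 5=-48*c - 104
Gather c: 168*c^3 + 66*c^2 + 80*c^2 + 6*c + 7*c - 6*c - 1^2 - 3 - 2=168*c^3 + 146*c^2 + 7*c - 6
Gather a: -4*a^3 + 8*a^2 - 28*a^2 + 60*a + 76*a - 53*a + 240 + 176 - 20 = -4*a^3 - 20*a^2 + 83*a + 396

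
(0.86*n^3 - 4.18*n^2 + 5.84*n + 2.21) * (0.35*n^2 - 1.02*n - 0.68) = 0.301*n^5 - 2.3402*n^4 + 5.7228*n^3 - 2.3409*n^2 - 6.2254*n - 1.5028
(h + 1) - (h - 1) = 2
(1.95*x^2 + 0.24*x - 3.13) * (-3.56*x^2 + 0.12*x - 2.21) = -6.942*x^4 - 0.6204*x^3 + 6.8621*x^2 - 0.906*x + 6.9173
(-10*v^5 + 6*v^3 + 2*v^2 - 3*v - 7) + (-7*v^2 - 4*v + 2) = -10*v^5 + 6*v^3 - 5*v^2 - 7*v - 5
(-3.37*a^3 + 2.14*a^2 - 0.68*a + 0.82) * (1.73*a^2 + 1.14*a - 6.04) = -5.8301*a^5 - 0.139599999999999*a^4 + 21.618*a^3 - 12.2822*a^2 + 5.042*a - 4.9528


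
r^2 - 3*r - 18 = (r - 6)*(r + 3)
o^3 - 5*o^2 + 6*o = o*(o - 3)*(o - 2)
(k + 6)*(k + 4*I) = k^2 + 6*k + 4*I*k + 24*I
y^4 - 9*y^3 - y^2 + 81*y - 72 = (y - 8)*(y - 3)*(y - 1)*(y + 3)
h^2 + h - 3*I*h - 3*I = (h + 1)*(h - 3*I)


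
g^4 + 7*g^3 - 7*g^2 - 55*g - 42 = (g - 3)*(g + 1)*(g + 2)*(g + 7)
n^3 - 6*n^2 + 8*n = n*(n - 4)*(n - 2)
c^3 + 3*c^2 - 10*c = c*(c - 2)*(c + 5)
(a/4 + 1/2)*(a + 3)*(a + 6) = a^3/4 + 11*a^2/4 + 9*a + 9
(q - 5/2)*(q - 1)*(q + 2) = q^3 - 3*q^2/2 - 9*q/2 + 5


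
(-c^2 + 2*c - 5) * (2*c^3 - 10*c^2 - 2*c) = -2*c^5 + 14*c^4 - 28*c^3 + 46*c^2 + 10*c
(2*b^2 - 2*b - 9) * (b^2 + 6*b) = 2*b^4 + 10*b^3 - 21*b^2 - 54*b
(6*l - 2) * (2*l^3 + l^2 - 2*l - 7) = 12*l^4 + 2*l^3 - 14*l^2 - 38*l + 14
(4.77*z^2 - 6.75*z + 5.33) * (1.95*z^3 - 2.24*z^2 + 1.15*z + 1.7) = 9.3015*z^5 - 23.8473*z^4 + 30.999*z^3 - 11.5927*z^2 - 5.3455*z + 9.061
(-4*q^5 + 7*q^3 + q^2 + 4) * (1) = -4*q^5 + 7*q^3 + q^2 + 4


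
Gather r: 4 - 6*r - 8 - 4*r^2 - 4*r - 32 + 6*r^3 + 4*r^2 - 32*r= 6*r^3 - 42*r - 36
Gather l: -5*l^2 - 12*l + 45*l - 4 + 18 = -5*l^2 + 33*l + 14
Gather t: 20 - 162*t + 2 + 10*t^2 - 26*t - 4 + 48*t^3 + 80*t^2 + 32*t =48*t^3 + 90*t^2 - 156*t + 18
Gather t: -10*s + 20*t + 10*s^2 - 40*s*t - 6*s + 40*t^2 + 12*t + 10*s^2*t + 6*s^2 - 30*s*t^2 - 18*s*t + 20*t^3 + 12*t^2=16*s^2 - 16*s + 20*t^3 + t^2*(52 - 30*s) + t*(10*s^2 - 58*s + 32)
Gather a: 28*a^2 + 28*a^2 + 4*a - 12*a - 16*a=56*a^2 - 24*a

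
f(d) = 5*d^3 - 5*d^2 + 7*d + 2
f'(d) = 15*d^2 - 10*d + 7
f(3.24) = 142.25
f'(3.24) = 132.06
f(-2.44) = -117.48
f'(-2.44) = 120.70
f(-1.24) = -23.90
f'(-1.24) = 42.46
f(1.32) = 14.03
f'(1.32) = 19.94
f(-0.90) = -12.00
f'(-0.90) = 28.15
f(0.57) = 5.29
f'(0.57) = 6.17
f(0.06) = 2.40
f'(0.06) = 6.45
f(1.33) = 14.23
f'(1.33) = 20.23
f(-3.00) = -199.00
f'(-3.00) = 172.00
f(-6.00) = -1300.00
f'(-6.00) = 607.00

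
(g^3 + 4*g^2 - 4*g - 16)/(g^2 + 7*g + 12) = (g^2 - 4)/(g + 3)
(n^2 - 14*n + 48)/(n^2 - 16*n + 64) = (n - 6)/(n - 8)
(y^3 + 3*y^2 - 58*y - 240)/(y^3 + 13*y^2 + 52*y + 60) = (y - 8)/(y + 2)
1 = 1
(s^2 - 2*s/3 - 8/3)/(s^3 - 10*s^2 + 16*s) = (s + 4/3)/(s*(s - 8))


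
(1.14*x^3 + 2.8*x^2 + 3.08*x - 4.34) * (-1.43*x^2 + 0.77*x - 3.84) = -1.6302*x^5 - 3.1262*x^4 - 6.626*x^3 - 2.1742*x^2 - 15.169*x + 16.6656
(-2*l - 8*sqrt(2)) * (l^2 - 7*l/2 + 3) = -2*l^3 - 8*sqrt(2)*l^2 + 7*l^2 - 6*l + 28*sqrt(2)*l - 24*sqrt(2)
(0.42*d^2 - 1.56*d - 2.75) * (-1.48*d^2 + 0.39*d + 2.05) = -0.6216*d^4 + 2.4726*d^3 + 4.3226*d^2 - 4.2705*d - 5.6375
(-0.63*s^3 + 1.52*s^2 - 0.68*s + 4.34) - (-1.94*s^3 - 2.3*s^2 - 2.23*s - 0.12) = 1.31*s^3 + 3.82*s^2 + 1.55*s + 4.46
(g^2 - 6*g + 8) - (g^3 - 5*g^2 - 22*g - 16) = -g^3 + 6*g^2 + 16*g + 24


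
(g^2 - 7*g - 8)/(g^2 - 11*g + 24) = (g + 1)/(g - 3)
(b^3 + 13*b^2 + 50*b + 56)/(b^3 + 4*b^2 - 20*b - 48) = (b^2 + 11*b + 28)/(b^2 + 2*b - 24)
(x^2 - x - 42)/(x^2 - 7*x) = (x + 6)/x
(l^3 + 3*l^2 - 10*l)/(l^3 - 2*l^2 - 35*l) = (l - 2)/(l - 7)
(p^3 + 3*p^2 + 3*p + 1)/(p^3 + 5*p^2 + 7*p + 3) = (p + 1)/(p + 3)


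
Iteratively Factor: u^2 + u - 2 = (u + 2)*(u - 1)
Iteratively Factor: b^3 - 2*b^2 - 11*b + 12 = (b - 1)*(b^2 - b - 12) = (b - 4)*(b - 1)*(b + 3)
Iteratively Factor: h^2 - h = (h)*(h - 1)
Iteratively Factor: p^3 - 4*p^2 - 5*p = (p - 5)*(p^2 + p) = p*(p - 5)*(p + 1)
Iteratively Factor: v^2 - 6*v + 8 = (v - 4)*(v - 2)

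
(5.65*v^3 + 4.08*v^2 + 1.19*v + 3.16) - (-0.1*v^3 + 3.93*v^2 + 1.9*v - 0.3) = 5.75*v^3 + 0.15*v^2 - 0.71*v + 3.46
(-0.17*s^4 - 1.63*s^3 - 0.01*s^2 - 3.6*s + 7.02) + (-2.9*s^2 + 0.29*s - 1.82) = -0.17*s^4 - 1.63*s^3 - 2.91*s^2 - 3.31*s + 5.2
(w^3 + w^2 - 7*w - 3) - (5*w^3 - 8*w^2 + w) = -4*w^3 + 9*w^2 - 8*w - 3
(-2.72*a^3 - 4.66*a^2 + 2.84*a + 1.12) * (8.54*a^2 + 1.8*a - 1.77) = -23.2288*a^5 - 44.6924*a^4 + 20.68*a^3 + 22.925*a^2 - 3.0108*a - 1.9824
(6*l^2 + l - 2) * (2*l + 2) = 12*l^3 + 14*l^2 - 2*l - 4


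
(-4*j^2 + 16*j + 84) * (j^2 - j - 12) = -4*j^4 + 20*j^3 + 116*j^2 - 276*j - 1008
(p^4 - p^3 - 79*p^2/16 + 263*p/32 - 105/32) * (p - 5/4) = p^5 - 9*p^4/4 - 59*p^3/16 + 921*p^2/64 - 1735*p/128 + 525/128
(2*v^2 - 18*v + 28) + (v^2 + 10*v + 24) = 3*v^2 - 8*v + 52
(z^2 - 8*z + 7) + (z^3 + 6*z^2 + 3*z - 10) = z^3 + 7*z^2 - 5*z - 3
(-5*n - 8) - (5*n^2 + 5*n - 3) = -5*n^2 - 10*n - 5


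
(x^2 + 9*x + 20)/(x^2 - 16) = (x + 5)/(x - 4)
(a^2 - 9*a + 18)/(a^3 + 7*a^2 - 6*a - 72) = (a - 6)/(a^2 + 10*a + 24)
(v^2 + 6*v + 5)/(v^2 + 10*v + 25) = (v + 1)/(v + 5)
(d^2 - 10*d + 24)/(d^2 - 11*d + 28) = (d - 6)/(d - 7)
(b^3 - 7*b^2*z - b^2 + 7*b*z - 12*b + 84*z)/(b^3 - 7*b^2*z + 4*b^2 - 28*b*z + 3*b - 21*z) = (b - 4)/(b + 1)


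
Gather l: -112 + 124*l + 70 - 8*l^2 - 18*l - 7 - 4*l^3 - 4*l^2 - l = -4*l^3 - 12*l^2 + 105*l - 49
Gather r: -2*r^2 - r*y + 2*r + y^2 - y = -2*r^2 + r*(2 - y) + y^2 - y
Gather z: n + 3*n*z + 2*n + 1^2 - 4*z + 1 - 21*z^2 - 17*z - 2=3*n - 21*z^2 + z*(3*n - 21)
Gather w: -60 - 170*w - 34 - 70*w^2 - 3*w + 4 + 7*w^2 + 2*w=-63*w^2 - 171*w - 90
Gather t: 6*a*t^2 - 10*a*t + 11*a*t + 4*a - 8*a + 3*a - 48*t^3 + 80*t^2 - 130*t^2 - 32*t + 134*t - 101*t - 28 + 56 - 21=-a - 48*t^3 + t^2*(6*a - 50) + t*(a + 1) + 7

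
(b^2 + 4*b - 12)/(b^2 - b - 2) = (b + 6)/(b + 1)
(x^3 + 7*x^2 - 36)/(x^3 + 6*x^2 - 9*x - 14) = (x^2 + 9*x + 18)/(x^2 + 8*x + 7)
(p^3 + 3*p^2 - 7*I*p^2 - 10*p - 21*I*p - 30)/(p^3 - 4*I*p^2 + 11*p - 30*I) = (p + 3)/(p + 3*I)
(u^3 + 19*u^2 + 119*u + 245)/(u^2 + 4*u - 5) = (u^2 + 14*u + 49)/(u - 1)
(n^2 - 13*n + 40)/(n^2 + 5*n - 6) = (n^2 - 13*n + 40)/(n^2 + 5*n - 6)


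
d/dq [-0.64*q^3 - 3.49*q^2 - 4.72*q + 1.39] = -1.92*q^2 - 6.98*q - 4.72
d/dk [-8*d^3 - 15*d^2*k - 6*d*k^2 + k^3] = -15*d^2 - 12*d*k + 3*k^2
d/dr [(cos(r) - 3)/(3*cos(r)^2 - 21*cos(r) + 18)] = (cos(r)^2 - 6*cos(r) + 15)*sin(r)/(3*(cos(r)^2 - 7*cos(r) + 6)^2)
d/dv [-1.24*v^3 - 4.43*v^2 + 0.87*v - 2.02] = -3.72*v^2 - 8.86*v + 0.87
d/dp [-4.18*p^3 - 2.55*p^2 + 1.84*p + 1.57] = -12.54*p^2 - 5.1*p + 1.84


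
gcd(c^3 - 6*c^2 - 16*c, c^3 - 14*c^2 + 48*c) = c^2 - 8*c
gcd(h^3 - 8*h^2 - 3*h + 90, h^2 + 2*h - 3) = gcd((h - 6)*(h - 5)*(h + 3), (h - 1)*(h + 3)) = h + 3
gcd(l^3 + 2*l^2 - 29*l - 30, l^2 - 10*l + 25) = l - 5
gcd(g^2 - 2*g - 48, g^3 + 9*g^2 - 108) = g + 6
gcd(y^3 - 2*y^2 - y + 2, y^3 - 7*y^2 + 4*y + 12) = y^2 - y - 2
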